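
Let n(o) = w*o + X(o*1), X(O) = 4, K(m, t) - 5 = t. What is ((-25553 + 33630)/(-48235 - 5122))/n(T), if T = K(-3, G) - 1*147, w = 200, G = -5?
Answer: 8077/1568482372 ≈ 5.1496e-6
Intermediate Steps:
K(m, t) = 5 + t
T = -147 (T = (5 - 5) - 1*147 = 0 - 147 = -147)
n(o) = 4 + 200*o (n(o) = 200*o + 4 = 4 + 200*o)
((-25553 + 33630)/(-48235 - 5122))/n(T) = ((-25553 + 33630)/(-48235 - 5122))/(4 + 200*(-147)) = (8077/(-53357))/(4 - 29400) = (8077*(-1/53357))/(-29396) = -8077/53357*(-1/29396) = 8077/1568482372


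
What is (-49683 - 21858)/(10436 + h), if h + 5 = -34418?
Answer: 71541/23987 ≈ 2.9825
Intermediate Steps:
h = -34423 (h = -5 - 34418 = -34423)
(-49683 - 21858)/(10436 + h) = (-49683 - 21858)/(10436 - 34423) = -71541/(-23987) = -71541*(-1/23987) = 71541/23987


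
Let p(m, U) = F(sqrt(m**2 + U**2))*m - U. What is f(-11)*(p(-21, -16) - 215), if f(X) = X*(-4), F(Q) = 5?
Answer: -13376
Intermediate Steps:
f(X) = -4*X
p(m, U) = -U + 5*m (p(m, U) = 5*m - U = -U + 5*m)
f(-11)*(p(-21, -16) - 215) = (-4*(-11))*((-1*(-16) + 5*(-21)) - 215) = 44*((16 - 105) - 215) = 44*(-89 - 215) = 44*(-304) = -13376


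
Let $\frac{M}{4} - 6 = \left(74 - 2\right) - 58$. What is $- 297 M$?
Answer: $-23760$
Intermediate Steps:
$M = 80$ ($M = 24 + 4 \left(\left(74 - 2\right) - 58\right) = 24 + 4 \left(72 - 58\right) = 24 + 4 \cdot 14 = 24 + 56 = 80$)
$- 297 M = \left(-297\right) 80 = -23760$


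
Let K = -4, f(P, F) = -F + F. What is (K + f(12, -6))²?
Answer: 16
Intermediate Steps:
f(P, F) = 0
(K + f(12, -6))² = (-4 + 0)² = (-4)² = 16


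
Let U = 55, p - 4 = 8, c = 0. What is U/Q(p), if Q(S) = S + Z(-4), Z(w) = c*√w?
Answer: 55/12 ≈ 4.5833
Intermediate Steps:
p = 12 (p = 4 + 8 = 12)
Z(w) = 0 (Z(w) = 0*√w = 0)
Q(S) = S (Q(S) = S + 0 = S)
U/Q(p) = 55/12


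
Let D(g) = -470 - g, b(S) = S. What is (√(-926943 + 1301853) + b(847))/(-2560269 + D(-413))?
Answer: -847/2560326 - √374910/2560326 ≈ -0.00056997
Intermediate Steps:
(√(-926943 + 1301853) + b(847))/(-2560269 + D(-413)) = (√(-926943 + 1301853) + 847)/(-2560269 + (-470 - 1*(-413))) = (√374910 + 847)/(-2560269 + (-470 + 413)) = (847 + √374910)/(-2560269 - 57) = (847 + √374910)/(-2560326) = (847 + √374910)*(-1/2560326) = -847/2560326 - √374910/2560326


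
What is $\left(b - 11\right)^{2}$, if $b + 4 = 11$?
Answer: $16$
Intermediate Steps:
$b = 7$ ($b = -4 + 11 = 7$)
$\left(b - 11\right)^{2} = \left(7 - 11\right)^{2} = \left(-4\right)^{2} = 16$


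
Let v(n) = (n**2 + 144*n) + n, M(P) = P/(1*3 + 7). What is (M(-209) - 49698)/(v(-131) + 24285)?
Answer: -45199/20410 ≈ -2.2146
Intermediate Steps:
M(P) = P/10 (M(P) = P/(3 + 7) = P/10)
v(n) = n**2 + 145*n
(M(-209) - 49698)/(v(-131) + 24285) = ((1/10)*(-209) - 49698)/(-131*(145 - 131) + 24285) = (-209/10 - 49698)/(-131*14 + 24285) = -497189/(10*(-1834 + 24285)) = -497189/10/22451 = -497189/10*1/22451 = -45199/20410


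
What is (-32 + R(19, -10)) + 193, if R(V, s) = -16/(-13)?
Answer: 2109/13 ≈ 162.23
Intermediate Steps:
R(V, s) = 16/13 (R(V, s) = -16*(-1/13) = 16/13)
(-32 + R(19, -10)) + 193 = (-32 + 16/13) + 193 = -400/13 + 193 = 2109/13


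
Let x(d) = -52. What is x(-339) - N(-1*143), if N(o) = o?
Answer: 91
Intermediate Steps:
x(-339) - N(-1*143) = -52 - (-1)*143 = -52 - 1*(-143) = -52 + 143 = 91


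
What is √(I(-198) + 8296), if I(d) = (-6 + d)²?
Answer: 2*√12478 ≈ 223.41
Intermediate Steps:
√(I(-198) + 8296) = √((-6 - 198)² + 8296) = √((-204)² + 8296) = √(41616 + 8296) = √49912 = 2*√12478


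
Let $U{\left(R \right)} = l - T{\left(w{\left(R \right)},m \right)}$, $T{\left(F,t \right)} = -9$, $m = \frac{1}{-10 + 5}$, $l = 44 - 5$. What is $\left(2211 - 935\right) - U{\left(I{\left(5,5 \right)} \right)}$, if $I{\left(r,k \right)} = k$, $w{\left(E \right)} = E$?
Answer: $1228$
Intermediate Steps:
$l = 39$
$m = - \frac{1}{5}$ ($m = \frac{1}{-5} = - \frac{1}{5} \approx -0.2$)
$U{\left(R \right)} = 48$ ($U{\left(R \right)} = 39 - -9 = 39 + 9 = 48$)
$\left(2211 - 935\right) - U{\left(I{\left(5,5 \right)} \right)} = \left(2211 - 935\right) - 48 = 1276 - 48 = 1228$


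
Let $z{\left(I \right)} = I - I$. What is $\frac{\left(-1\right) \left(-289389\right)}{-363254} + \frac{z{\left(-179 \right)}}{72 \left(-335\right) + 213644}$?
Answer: $- \frac{289389}{363254} \approx -0.79666$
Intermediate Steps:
$z{\left(I \right)} = 0$
$\frac{\left(-1\right) \left(-289389\right)}{-363254} + \frac{z{\left(-179 \right)}}{72 \left(-335\right) + 213644} = \frac{\left(-1\right) \left(-289389\right)}{-363254} + \frac{0}{72 \left(-335\right) + 213644} = 289389 \left(- \frac{1}{363254}\right) + \frac{0}{-24120 + 213644} = - \frac{289389}{363254} + \frac{0}{189524} = - \frac{289389}{363254} + 0 \cdot \frac{1}{189524} = - \frac{289389}{363254} + 0 = - \frac{289389}{363254}$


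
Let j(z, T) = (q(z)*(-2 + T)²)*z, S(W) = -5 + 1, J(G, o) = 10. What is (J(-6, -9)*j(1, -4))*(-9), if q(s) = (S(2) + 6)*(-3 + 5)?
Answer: -12960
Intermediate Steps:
S(W) = -4
q(s) = 4 (q(s) = (-4 + 6)*(-3 + 5) = 2*2 = 4)
j(z, T) = 4*z*(-2 + T)² (j(z, T) = (4*(-2 + T)²)*z = 4*z*(-2 + T)²)
(J(-6, -9)*j(1, -4))*(-9) = (10*(4*1*(-2 - 4)²))*(-9) = (10*(4*1*(-6)²))*(-9) = (10*(4*1*36))*(-9) = (10*144)*(-9) = 1440*(-9) = -12960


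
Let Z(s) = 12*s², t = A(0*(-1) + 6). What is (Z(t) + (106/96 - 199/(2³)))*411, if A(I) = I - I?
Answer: -156317/16 ≈ -9769.8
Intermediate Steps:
A(I) = 0
t = 0
(Z(t) + (106/96 - 199/(2³)))*411 = (12*0² + (106/96 - 199/(2³)))*411 = (12*0 + (106*(1/96) - 199/8))*411 = (0 + (53/48 - 199*⅛))*411 = (0 + (53/48 - 199/8))*411 = (0 - 1141/48)*411 = -1141/48*411 = -156317/16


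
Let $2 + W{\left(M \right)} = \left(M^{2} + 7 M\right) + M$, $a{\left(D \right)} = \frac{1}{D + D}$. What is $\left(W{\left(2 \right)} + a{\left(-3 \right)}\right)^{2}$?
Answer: $\frac{11449}{36} \approx 318.03$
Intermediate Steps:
$a{\left(D \right)} = \frac{1}{2 D}$
$W{\left(M \right)} = -2 + M^{2} + 8 M$ ($W{\left(M \right)} = -2 + \left(\left(M^{2} + 7 M\right) + M\right) = -2 + \left(M^{2} + 8 M\right) = -2 + M^{2} + 8 M$)
$\left(W{\left(2 \right)} + a{\left(-3 \right)}\right)^{2} = \left(\left(-2 + 2^{2} + 8 \cdot 2\right) + \frac{1}{2 \left(-3\right)}\right)^{2} = \left(\left(-2 + 4 + 16\right) + \frac{1}{2} \left(- \frac{1}{3}\right)\right)^{2} = \left(18 - \frac{1}{6}\right)^{2} = \left(\frac{107}{6}\right)^{2} = \frac{11449}{36}$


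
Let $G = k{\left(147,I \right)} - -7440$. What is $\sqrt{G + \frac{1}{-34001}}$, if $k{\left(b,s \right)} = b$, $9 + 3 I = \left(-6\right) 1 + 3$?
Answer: $\frac{\sqrt{72488329666}}{3091} \approx 87.103$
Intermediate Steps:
$I = -4$ ($I = -3 + \frac{\left(-6\right) 1 + 3}{3} = -3 + \frac{-6 + 3}{3} = -3 + \frac{1}{3} \left(-3\right) = -3 - 1 = -4$)
$G = 7587$ ($G = 147 - -7440 = 147 + 7440 = 7587$)
$\sqrt{G + \frac{1}{-34001}} = \sqrt{7587 + \frac{1}{-34001}} = \sqrt{7587 - \frac{1}{34001}} = \sqrt{\frac{257965586}{34001}} = \frac{\sqrt{72488329666}}{3091}$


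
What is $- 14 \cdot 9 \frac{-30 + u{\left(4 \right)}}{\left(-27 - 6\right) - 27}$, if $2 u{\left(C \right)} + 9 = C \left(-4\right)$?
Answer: $- \frac{357}{4} \approx -89.25$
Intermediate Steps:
$u{\left(C \right)} = - \frac{9}{2} - 2 C$ ($u{\left(C \right)} = - \frac{9}{2} + \frac{C \left(-4\right)}{2} = - \frac{9}{2} + \frac{\left(-4\right) C}{2} = - \frac{9}{2} - 2 C$)
$- 14 \cdot 9 \frac{-30 + u{\left(4 \right)}}{\left(-27 - 6\right) - 27} = - 14 \cdot 9 \frac{-30 - \frac{25}{2}}{\left(-27 - 6\right) - 27} = - 14 \cdot 9 \frac{-30 - \frac{25}{2}}{-33 - 27} = - 14 \cdot 9 \left(- \frac{85}{2 \left(-60\right)}\right) = - 14 \cdot 9 \left(\left(- \frac{85}{2}\right) \left(- \frac{1}{60}\right)\right) = - 14 \cdot 9 \cdot \frac{17}{24} = \left(-14\right) \frac{51}{8} = - \frac{357}{4}$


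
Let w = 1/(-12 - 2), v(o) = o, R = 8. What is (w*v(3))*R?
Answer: -12/7 ≈ -1.7143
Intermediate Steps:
w = -1/14 (w = 1/(-14) = -1/14 ≈ -0.071429)
(w*v(3))*R = -1/14*3*8 = -3/14*8 = -12/7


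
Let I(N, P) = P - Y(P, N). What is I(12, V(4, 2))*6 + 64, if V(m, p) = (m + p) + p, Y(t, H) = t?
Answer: 64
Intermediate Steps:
V(m, p) = m + 2*p
I(N, P) = 0 (I(N, P) = P - P = 0)
I(12, V(4, 2))*6 + 64 = 0*6 + 64 = 0 + 64 = 64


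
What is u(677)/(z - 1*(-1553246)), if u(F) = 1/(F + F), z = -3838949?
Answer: -1/3094841862 ≈ -3.2312e-10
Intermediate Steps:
u(F) = 1/(2*F)
u(677)/(z - 1*(-1553246)) = ((½)/677)/(-3838949 - 1*(-1553246)) = ((½)*(1/677))/(-3838949 + 1553246) = (1/1354)/(-2285703) = (1/1354)*(-1/2285703) = -1/3094841862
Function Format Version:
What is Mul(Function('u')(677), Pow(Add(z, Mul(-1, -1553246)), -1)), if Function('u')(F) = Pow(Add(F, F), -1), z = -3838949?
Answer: Rational(-1, 3094841862) ≈ -3.2312e-10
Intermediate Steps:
Function('u')(F) = Mul(Rational(1, 2), Pow(F, -1)) (Function('u')(F) = Pow(Mul(2, F), -1) = Mul(Rational(1, 2), Pow(F, -1)))
Mul(Function('u')(677), Pow(Add(z, Mul(-1, -1553246)), -1)) = Mul(Mul(Rational(1, 2), Pow(677, -1)), Pow(Add(-3838949, Mul(-1, -1553246)), -1)) = Mul(Mul(Rational(1, 2), Rational(1, 677)), Pow(Add(-3838949, 1553246), -1)) = Mul(Rational(1, 1354), Pow(-2285703, -1)) = Mul(Rational(1, 1354), Rational(-1, 2285703)) = Rational(-1, 3094841862)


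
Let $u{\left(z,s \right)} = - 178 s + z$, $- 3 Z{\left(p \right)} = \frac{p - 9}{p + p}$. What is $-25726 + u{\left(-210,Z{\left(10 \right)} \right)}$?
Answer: $- \frac{777991}{30} \approx -25933.0$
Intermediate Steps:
$Z{\left(p \right)} = - \frac{-9 + p}{6 p}$ ($Z{\left(p \right)} = - \frac{\left(p - 9\right) \frac{1}{p + p}}{3} = - \frac{\left(-9 + p\right) \frac{1}{2 p}}{3} = - \frac{\frac{1}{2} \frac{1}{p} \left(-9 + p\right)}{3} = - \frac{-9 + p}{6 p}$)
$u{\left(z,s \right)} = z - 178 s$
$-25726 + u{\left(-210,Z{\left(10 \right)} \right)} = -25726 - \left(210 + 178 \frac{9 - 10}{6 \cdot 10}\right) = -25726 - \left(210 + 178 \cdot \frac{1}{6} \cdot \frac{1}{10} \left(9 - 10\right)\right) = -25726 - \left(210 + 178 \cdot \frac{1}{6} \cdot \frac{1}{10} \left(-1\right)\right) = -25726 - \frac{6211}{30} = - \frac{777991}{30}$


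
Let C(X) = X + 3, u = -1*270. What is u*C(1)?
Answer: -1080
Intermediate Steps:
u = -270
C(X) = 3 + X
u*C(1) = -270*(3 + 1) = -270*4 = -1080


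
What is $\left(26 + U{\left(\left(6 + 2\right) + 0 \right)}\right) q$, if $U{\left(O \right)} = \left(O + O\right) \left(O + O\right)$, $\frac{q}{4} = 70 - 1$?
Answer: $77832$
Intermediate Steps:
$q = 276$ ($q = 4 \left(70 - 1\right) = 4 \cdot 69 = 276$)
$U{\left(O \right)} = 4 O^{2}$ ($U{\left(O \right)} = 2 O 2 O = 4 O^{2}$)
$\left(26 + U{\left(\left(6 + 2\right) + 0 \right)}\right) q = \left(26 + 4 \left(\left(6 + 2\right) + 0\right)^{2}\right) 276 = \left(26 + 4 \left(8 + 0\right)^{2}\right) 276 = \left(26 + 4 \cdot 8^{2}\right) 276 = \left(26 + 4 \cdot 64\right) 276 = \left(26 + 256\right) 276 = 282 \cdot 276 = 77832$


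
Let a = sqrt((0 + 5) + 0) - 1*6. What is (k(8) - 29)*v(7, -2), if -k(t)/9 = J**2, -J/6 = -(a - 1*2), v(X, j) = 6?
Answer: -134310 + 31104*sqrt(5) ≈ -64759.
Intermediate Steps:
a = -6 + sqrt(5) (a = sqrt(5 + 0) - 6 = sqrt(5) - 6 = -6 + sqrt(5) ≈ -3.7639)
J = -48 + 6*sqrt(5) (J = -(-6)*((-6 + sqrt(5)) - 1*2) = -(-6)*((-6 + sqrt(5)) - 2) = -(-6)*(-8 + sqrt(5)) = -6*(8 - sqrt(5)) = -48 + 6*sqrt(5) ≈ -34.584)
k(t) = -9*(-48 + 6*sqrt(5))**2
(k(8) - 29)*v(7, -2) = ((-22356 + 5184*sqrt(5)) - 29)*6 = (-22385 + 5184*sqrt(5))*6 = -134310 + 31104*sqrt(5)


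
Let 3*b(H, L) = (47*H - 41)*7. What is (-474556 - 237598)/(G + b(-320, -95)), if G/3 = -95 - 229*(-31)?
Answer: 712154/14177 ≈ 50.233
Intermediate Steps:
G = 21012 (G = 3*(-95 - 229*(-31)) = 3*(-95 + 7099) = 3*7004 = 21012)
b(H, L) = -287/3 + 329*H/3 (b(H, L) = ((47*H - 41)*7)/3 = ((-41 + 47*H)*7)/3 = (-287 + 329*H)/3 = -287/3 + 329*H/3)
(-474556 - 237598)/(G + b(-320, -95)) = (-474556 - 237598)/(21012 + (-287/3 + (329/3)*(-320))) = -712154/(21012 + (-287/3 - 105280/3)) = -712154/(21012 - 35189) = -712154/(-14177) = -712154*(-1/14177) = 712154/14177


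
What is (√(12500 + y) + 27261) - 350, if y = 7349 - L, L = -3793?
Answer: 26911 + √23642 ≈ 27065.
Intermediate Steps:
y = 11142 (y = 7349 - 1*(-3793) = 7349 + 3793 = 11142)
(√(12500 + y) + 27261) - 350 = (√(12500 + 11142) + 27261) - 350 = (√23642 + 27261) - 350 = (27261 + √23642) - 350 = 26911 + √23642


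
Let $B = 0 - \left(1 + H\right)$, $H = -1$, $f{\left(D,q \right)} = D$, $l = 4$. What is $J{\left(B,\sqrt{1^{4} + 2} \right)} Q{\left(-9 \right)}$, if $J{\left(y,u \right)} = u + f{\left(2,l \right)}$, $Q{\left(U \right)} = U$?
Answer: $-18 - 9 \sqrt{3} \approx -33.588$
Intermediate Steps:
$B = 0$ ($B = 0 - 0 = 0 + \left(-1 + 1\right) = 0 + 0 = 0$)
$J{\left(y,u \right)} = 2 + u$ ($J{\left(y,u \right)} = u + 2 = 2 + u$)
$J{\left(B,\sqrt{1^{4} + 2} \right)} Q{\left(-9 \right)} = \left(2 + \sqrt{1^{4} + 2}\right) \left(-9\right) = \left(2 + \sqrt{1 + 2}\right) \left(-9\right) = \left(2 + \sqrt{3}\right) \left(-9\right) = -18 - 9 \sqrt{3}$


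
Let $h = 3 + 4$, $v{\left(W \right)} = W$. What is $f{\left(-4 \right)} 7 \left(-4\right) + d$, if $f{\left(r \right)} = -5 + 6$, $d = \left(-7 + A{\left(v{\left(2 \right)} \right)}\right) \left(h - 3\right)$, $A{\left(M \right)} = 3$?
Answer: $-44$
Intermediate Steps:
$h = 7$
$d = -16$ ($d = \left(-7 + 3\right) \left(7 - 3\right) = \left(-4\right) 4 = -16$)
$f{\left(r \right)} = 1$
$f{\left(-4 \right)} 7 \left(-4\right) + d = 1 \cdot 7 \left(-4\right) - 16 = 1 \left(-28\right) - 16 = -28 - 16 = -44$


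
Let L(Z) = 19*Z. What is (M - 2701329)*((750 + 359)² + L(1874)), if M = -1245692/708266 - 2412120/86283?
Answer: -11606173865743938576287/3395073071 ≈ -3.4185e+12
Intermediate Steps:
M = -302650771126/10185219213 (M = -1245692*1/708266 - 2412120*1/86283 = -622846/354133 - 804040/28761 = -302650771126/10185219213 ≈ -29.715)
(M - 2701329)*((750 + 359)² + L(1874)) = (-302650771126/10185219213 - 2701329)*((750 + 359)² + 19*1874) = -27513930682205203*(1109² + 35606)/10185219213 = -27513930682205203*(1229881 + 35606)/10185219213 = -27513930682205203/10185219213*1265487 = -11606173865743938576287/3395073071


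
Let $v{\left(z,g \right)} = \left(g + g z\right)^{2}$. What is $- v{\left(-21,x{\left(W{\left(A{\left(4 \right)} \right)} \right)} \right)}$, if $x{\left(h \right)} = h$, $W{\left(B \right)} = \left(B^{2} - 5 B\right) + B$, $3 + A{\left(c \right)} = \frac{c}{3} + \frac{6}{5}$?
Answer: $- \frac{3519376}{2025} \approx -1738.0$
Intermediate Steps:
$A{\left(c \right)} = - \frac{9}{5} + \frac{c}{3}$ ($A{\left(c \right)} = -3 + \left(\frac{c}{3} + \frac{6}{5}\right) = -3 + \left(\frac{6}{5} + \frac{c}{3}\right) = - \frac{9}{5} + \frac{c}{3}$)
$W{\left(B \right)} = B^{2} - 4 B$
$- v{\left(-21,x{\left(W{\left(A{\left(4 \right)} \right)} \right)} \right)} = - \left(\left(- \frac{9}{5} + \frac{1}{3} \cdot 4\right) \left(-4 + \left(- \frac{9}{5} + \frac{1}{3} \cdot 4\right)\right)\right)^{2} \left(1 - 21\right)^{2} = - \left(\left(- \frac{9}{5} + \frac{4}{3}\right) \left(-4 + \left(- \frac{9}{5} + \frac{4}{3}\right)\right)\right)^{2} \left(-20\right)^{2} = - \left(- \frac{7 \left(-4 - \frac{7}{15}\right)}{15}\right)^{2} \cdot 400 = - \left(\left(- \frac{7}{15}\right) \left(- \frac{67}{15}\right)\right)^{2} \cdot 400 = - \left(\frac{469}{225}\right)^{2} \cdot 400 = - \frac{219961 \cdot 400}{50625} = \left(-1\right) \frac{3519376}{2025} = - \frac{3519376}{2025}$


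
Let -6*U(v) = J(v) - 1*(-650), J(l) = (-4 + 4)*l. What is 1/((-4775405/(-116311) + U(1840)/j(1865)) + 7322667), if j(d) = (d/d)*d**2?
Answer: 48546699357/355493306530879811 ≈ 1.3656e-7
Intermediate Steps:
J(l) = 0 (J(l) = 0*l = 0)
U(v) = -325/3 (U(v) = -(0 - 1*(-650))/6 = -(0 + 650)/6 = -1/6*650 = -325/3)
j(d) = d**2 (j(d) = 1*d**2 = d**2)
1/((-4775405/(-116311) + U(1840)/j(1865)) + 7322667) = 1/((-4775405/(-116311) - 325/(3*(1865**2))) + 7322667) = 1/((-4775405*(-1/116311) - 325/3/3478225) + 7322667) = 1/((4775405/116311 - 325/3*1/3478225) + 7322667) = 1/((4775405/116311 - 13/417387) + 7322667) = 1/(1993190454692/48546699357 + 7322667) = 1/(355493306530879811/48546699357) = 48546699357/355493306530879811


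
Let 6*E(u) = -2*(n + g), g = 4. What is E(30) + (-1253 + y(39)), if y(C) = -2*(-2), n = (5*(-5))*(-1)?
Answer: -3776/3 ≈ -1258.7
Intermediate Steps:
n = 25 (n = -25*(-1) = 25)
y(C) = 4
E(u) = -29/3 (E(u) = (-2*(25 + 4))/6 = (-2*29)/6 = (⅙)*(-58) = -29/3)
E(30) + (-1253 + y(39)) = -29/3 + (-1253 + 4) = -29/3 - 1249 = -3776/3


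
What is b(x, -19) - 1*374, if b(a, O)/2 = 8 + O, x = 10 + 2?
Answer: -396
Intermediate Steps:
x = 12
b(a, O) = 16 + 2*O (b(a, O) = 2*(8 + O) = 16 + 2*O)
b(x, -19) - 1*374 = (16 + 2*(-19)) - 1*374 = (16 - 38) - 374 = -22 - 374 = -396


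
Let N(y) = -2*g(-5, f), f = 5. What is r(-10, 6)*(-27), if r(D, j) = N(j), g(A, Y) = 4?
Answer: 216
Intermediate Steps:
N(y) = -8 (N(y) = -2*4 = -8)
r(D, j) = -8
r(-10, 6)*(-27) = -8*(-27) = 216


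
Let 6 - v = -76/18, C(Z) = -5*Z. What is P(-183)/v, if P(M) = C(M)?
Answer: 8235/92 ≈ 89.511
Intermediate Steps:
P(M) = -5*M
v = 92/9 (v = 6 - (-76)/18 = 6 - 1*(-38/9) = 6 + 38/9 = 92/9 ≈ 10.222)
P(-183)/v = (-5*(-183))/(92/9) = 915*(9/92) = 8235/92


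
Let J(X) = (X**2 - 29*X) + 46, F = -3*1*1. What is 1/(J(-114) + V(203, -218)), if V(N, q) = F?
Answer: 1/16345 ≈ 6.1181e-5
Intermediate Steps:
F = -3 (F = -3*1 = -3)
V(N, q) = -3
J(X) = 46 + X**2 - 29*X
1/(J(-114) + V(203, -218)) = 1/((46 + (-114)**2 - 29*(-114)) - 3) = 1/((46 + 12996 + 3306) - 3) = 1/(16348 - 3) = 1/16345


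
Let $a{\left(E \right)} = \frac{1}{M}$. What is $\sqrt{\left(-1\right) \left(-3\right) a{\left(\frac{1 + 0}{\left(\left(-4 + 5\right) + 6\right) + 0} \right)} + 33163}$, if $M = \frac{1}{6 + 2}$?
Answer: $\sqrt{33187} \approx 182.17$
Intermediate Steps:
$M = \frac{1}{8} \approx 0.125$
$a{\left(E \right)} = 8$ ($a{\left(E \right)} = \frac{1}{\frac{1}{8}} = 8$)
$\sqrt{\left(-1\right) \left(-3\right) a{\left(\frac{1 + 0}{\left(\left(-4 + 5\right) + 6\right) + 0} \right)} + 33163} = \sqrt{\left(-1\right) \left(-3\right) 8 + 33163} = \sqrt{3 \cdot 8 + 33163} = \sqrt{24 + 33163} = \sqrt{33187}$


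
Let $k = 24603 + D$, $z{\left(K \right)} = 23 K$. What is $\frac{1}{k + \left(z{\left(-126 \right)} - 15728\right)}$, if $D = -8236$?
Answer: $- \frac{1}{2259} \approx -0.00044267$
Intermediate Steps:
$k = 16367$ ($k = 24603 - 8236 = 16367$)
$\frac{1}{k + \left(z{\left(-126 \right)} - 15728\right)} = \frac{1}{16367 + \left(23 \left(-126\right) - 15728\right)} = \frac{1}{16367 - 18626} = \frac{1}{-2259} = - \frac{1}{2259}$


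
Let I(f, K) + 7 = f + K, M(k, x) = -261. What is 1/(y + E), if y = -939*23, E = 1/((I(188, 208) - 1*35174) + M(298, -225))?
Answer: -35046/756888463 ≈ -4.6303e-5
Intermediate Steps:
I(f, K) = -7 + K + f (I(f, K) = -7 + (f + K) = -7 + (K + f) = -7 + K + f)
E = -1/35046 (E = 1/(((-7 + 208 + 188) - 1*35174) - 261) = 1/((389 - 35174) - 261) = 1/(-34785 - 261) = 1/(-35046) = -1/35046 ≈ -2.8534e-5)
y = -21597
1/(y + E) = 1/(-21597 - 1/35046) = 1/(-756888463/35046) = -35046/756888463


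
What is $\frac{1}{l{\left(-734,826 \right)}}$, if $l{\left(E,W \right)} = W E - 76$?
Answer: $- \frac{1}{606360} \approx -1.6492 \cdot 10^{-6}$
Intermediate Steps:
$l{\left(E,W \right)} = -76 + E W$ ($l{\left(E,W \right)} = E W - 76 = -76 + E W$)
$\frac{1}{l{\left(-734,826 \right)}} = \frac{1}{-76 - 606284} = \frac{1}{-606360} = - \frac{1}{606360}$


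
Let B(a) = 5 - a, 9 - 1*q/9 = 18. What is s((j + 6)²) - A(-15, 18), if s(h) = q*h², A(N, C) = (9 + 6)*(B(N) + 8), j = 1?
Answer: -194901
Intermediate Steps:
q = -81 (q = 81 - 9*18 = 81 - 162 = -81)
A(N, C) = 195 - 15*N (A(N, C) = (9 + 6)*((5 - N) + 8) = 15*(13 - N) = 195 - 15*N)
s(h) = -81*h²
s((j + 6)²) - A(-15, 18) = -81*(1 + 6)⁴ - (195 - 15*(-15)) = -81*(7²)² - (195 + 225) = -81*49² - 1*420 = -81*2401 - 420 = -194481 - 420 = -194901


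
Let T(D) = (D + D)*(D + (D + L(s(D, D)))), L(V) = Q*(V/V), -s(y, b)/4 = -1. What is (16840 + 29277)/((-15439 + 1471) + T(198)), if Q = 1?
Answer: 46117/143244 ≈ 0.32195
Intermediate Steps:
s(y, b) = 4 (s(y, b) = -4*(-1) = 4)
L(V) = 1 (L(V) = 1*(V/V) = 1*1 = 1)
T(D) = 2*D*(1 + 2*D) (T(D) = (D + D)*(D + (D + 1)) = (2*D)*(D + (1 + D)) = (2*D)*(1 + 2*D) = 2*D*(1 + 2*D))
(16840 + 29277)/((-15439 + 1471) + T(198)) = (16840 + 29277)/((-15439 + 1471) + 2*198*(1 + 2*198)) = 46117/(-13968 + 2*198*(1 + 396)) = 46117/(-13968 + 2*198*397) = 46117/(-13968 + 157212) = 46117/143244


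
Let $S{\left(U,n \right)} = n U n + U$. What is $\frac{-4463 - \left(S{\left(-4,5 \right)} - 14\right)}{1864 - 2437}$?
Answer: $\frac{4345}{573} \approx 7.5829$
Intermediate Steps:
$S{\left(U,n \right)} = U + U n^{2}$ ($S{\left(U,n \right)} = U n n + U = U n^{2} + U = U + U n^{2}$)
$\frac{-4463 - \left(S{\left(-4,5 \right)} - 14\right)}{1864 - 2437} = \frac{-4463 - \left(- 4 \left(1 + 5^{2}\right) - 14\right)}{1864 - 2437} = \frac{-4463 - \left(- 4 \left(1 + 25\right) - 14\right)}{-573} = \left(-4463 - \left(\left(-4\right) 26 - 14\right)\right) \left(- \frac{1}{573}\right) = \left(-4463 - \left(-104 - 14\right)\right) \left(- \frac{1}{573}\right) = \left(-4463 - -118\right) \left(- \frac{1}{573}\right) = \left(-4463 + 118\right) \left(- \frac{1}{573}\right) = \left(-4345\right) \left(- \frac{1}{573}\right) = \frac{4345}{573}$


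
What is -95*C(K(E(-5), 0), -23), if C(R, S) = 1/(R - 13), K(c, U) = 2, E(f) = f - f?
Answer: 95/11 ≈ 8.6364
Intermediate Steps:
E(f) = 0
C(R, S) = 1/(-13 + R)
-95*C(K(E(-5), 0), -23) = -95/(-13 + 2) = -95/(-11) = -95*(-1/11) = 95/11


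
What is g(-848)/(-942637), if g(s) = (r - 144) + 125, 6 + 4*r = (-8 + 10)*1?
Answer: 20/942637 ≈ 2.1217e-5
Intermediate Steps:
r = -1 (r = -3/2 + ((-8 + 10)*1)/4 = -3/2 + (2*1)/4 = -3/2 + (¼)*2 = -3/2 + ½ = -1)
g(s) = -20 (g(s) = (-1 - 144) + 125 = -145 + 125 = -20)
g(-848)/(-942637) = -20/(-942637) = -20*(-1/942637) = 20/942637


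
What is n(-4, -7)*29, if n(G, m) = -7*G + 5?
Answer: 957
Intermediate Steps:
n(G, m) = 5 - 7*G
n(-4, -7)*29 = (5 - 7*(-4))*29 = (5 + 28)*29 = 33*29 = 957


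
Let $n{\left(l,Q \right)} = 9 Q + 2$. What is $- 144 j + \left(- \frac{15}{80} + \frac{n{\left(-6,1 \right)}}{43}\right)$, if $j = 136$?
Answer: $- \frac{13473745}{688} \approx -19584.0$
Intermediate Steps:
$n{\left(l,Q \right)} = 2 + 9 Q$
$- 144 j + \left(- \frac{15}{80} + \frac{n{\left(-6,1 \right)}}{43}\right) = \left(-144\right) 136 - \left(\frac{3}{16} - \frac{2 + 9 \cdot 1}{43}\right) = -19584 - \left(\frac{3}{16} - \left(2 + 9\right) \frac{1}{43}\right) = -19584 + \left(- \frac{3}{16} + 11 \cdot \frac{1}{43}\right) = -19584 + \left(- \frac{3}{16} + \frac{11}{43}\right) = -19584 + \frac{47}{688} = - \frac{13473745}{688}$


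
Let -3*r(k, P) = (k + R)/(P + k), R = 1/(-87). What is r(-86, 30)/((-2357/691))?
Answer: 738679/4921416 ≈ 0.15009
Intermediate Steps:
R = -1/87 ≈ -0.011494
r(k, P) = -(-1/87 + k)/(3*(P + k)) (r(k, P) = -(k - 1/87)/(3*(P + k)) = -(-1/87 + k)/(3*(P + k)))
r(-86, 30)/((-2357/691)) = ((1/261 - 1/3*(-86))/(30 - 86))/((-2357/691)) = ((1/261 + 86/3)/(-56))/((-2357*1/691)) = (-1/56*7483/261)/(-2357/691) = -1069/2088*(-691/2357) = 738679/4921416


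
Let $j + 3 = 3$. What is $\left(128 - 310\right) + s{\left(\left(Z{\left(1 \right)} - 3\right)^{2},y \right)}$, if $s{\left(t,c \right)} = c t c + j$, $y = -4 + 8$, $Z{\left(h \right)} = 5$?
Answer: $-118$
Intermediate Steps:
$j = 0$ ($j = -3 + 3 = 0$)
$y = 4$
$s{\left(t,c \right)} = t c^{2}$ ($s{\left(t,c \right)} = c t c + 0 = t c^{2} + 0 = t c^{2}$)
$\left(128 - 310\right) + s{\left(\left(Z{\left(1 \right)} - 3\right)^{2},y \right)} = \left(128 - 310\right) + \left(5 - 3\right)^{2} \cdot 4^{2} = -182 + 2^{2} \cdot 16 = -182 + 4 \cdot 16 = -182 + 64 = -118$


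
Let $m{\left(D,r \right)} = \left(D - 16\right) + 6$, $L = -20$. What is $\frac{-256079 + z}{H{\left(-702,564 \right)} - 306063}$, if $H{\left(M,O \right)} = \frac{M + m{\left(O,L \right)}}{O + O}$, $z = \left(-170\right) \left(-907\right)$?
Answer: $\frac{28732698}{86309803} \approx 0.3329$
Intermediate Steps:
$z = 154190$
$m{\left(D,r \right)} = -10 + D$ ($m{\left(D,r \right)} = \left(D - 16\right) + 6 = \left(-16 + D\right) + 6 = -10 + D$)
$H{\left(M,O \right)} = \frac{-10 + M + O}{2 O}$ ($H{\left(M,O \right)} = \frac{M + \left(-10 + O\right)}{O + O} = \frac{-10 + M + O}{2 O}$)
$\frac{-256079 + z}{H{\left(-702,564 \right)} - 306063} = \frac{-256079 + 154190}{\frac{-10 - 702 + 564}{2 \cdot 564} - 306063} = - \frac{101889}{\frac{1}{2} \cdot \frac{1}{564} \left(-148\right) - 306063} = - \frac{101889}{- \frac{37}{282} - 306063} = - \frac{101889}{- \frac{86309803}{282}} = \left(-101889\right) \left(- \frac{282}{86309803}\right) = \frac{28732698}{86309803}$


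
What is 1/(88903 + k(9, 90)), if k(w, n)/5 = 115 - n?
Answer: 1/89028 ≈ 1.1232e-5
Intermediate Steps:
k(w, n) = 575 - 5*n (k(w, n) = 5*(115 - n) = 575 - 5*n)
1/(88903 + k(9, 90)) = 1/(88903 + (575 - 5*90)) = 1/(88903 + (575 - 450)) = 1/(88903 + 125) = 1/89028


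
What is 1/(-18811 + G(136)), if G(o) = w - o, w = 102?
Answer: -1/18845 ≈ -5.3064e-5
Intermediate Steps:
G(o) = 102 - o
1/(-18811 + G(136)) = 1/(-18811 + (102 - 1*136)) = 1/(-18811 + (102 - 136)) = 1/(-18811 - 34) = 1/(-18845) = -1/18845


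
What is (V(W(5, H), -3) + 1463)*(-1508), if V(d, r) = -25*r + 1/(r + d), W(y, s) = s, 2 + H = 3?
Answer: -2318550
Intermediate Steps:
H = 1 (H = -2 + 3 = 1)
V(d, r) = 1/(d + r) - 25*r (V(d, r) = -25*r + 1/(d + r) = 1/(d + r) - 25*r)
(V(W(5, H), -3) + 1463)*(-1508) = ((1 - 25*(-3)² - 25*1*(-3))/(1 - 3) + 1463)*(-1508) = ((1 - 25*9 + 75)/(-2) + 1463)*(-1508) = (-(1 - 225 + 75)/2 + 1463)*(-1508) = (-½*(-149) + 1463)*(-1508) = (149/2 + 1463)*(-1508) = (3075/2)*(-1508) = -2318550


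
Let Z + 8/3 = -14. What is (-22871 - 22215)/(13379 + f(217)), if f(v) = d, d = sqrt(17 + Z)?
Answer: -904808391/268496461 + 22543*sqrt(3)/268496461 ≈ -3.3698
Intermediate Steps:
Z = -50/3 (Z = -8/3 - 14 = -50/3 ≈ -16.667)
d = sqrt(3)/3 (d = sqrt(17 - 50/3) = sqrt(1/3) = sqrt(3)/3 ≈ 0.57735)
f(v) = sqrt(3)/3
(-22871 - 22215)/(13379 + f(217)) = (-22871 - 22215)/(13379 + sqrt(3)/3) = -45086/(13379 + sqrt(3)/3)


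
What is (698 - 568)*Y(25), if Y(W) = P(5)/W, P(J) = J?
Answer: 26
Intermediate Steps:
Y(W) = 5/W
(698 - 568)*Y(25) = (698 - 568)*(5/25) = 130*(5*(1/25)) = 130*(⅕) = 26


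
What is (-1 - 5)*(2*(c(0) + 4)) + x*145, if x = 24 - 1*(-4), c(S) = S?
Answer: 4012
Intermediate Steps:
x = 28 (x = 24 + 4 = 28)
(-1 - 5)*(2*(c(0) + 4)) + x*145 = (-1 - 5)*(2*(0 + 4)) + 28*145 = -12*4 + 4060 = -6*8 + 4060 = -48 + 4060 = 4012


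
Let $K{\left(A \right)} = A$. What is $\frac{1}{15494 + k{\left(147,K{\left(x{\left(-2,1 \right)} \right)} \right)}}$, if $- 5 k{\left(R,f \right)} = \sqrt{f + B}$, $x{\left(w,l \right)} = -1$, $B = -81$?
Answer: $\frac{193675}{3000800491} + \frac{5 i \sqrt{82}}{6001600982} \approx 6.4541 \cdot 10^{-5} + 7.5441 \cdot 10^{-9} i$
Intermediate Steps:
$k{\left(R,f \right)} = - \frac{\sqrt{-81 + f}}{5}$ ($k{\left(R,f \right)} = - \frac{\sqrt{f - 81}}{5} = - \frac{\sqrt{-81 + f}}{5}$)
$\frac{1}{15494 + k{\left(147,K{\left(x{\left(-2,1 \right)} \right)} \right)}} = \frac{1}{15494 - \frac{\sqrt{-81 - 1}}{5}} = \frac{1}{15494 - \frac{\sqrt{-82}}{5}} = \frac{1}{15494 - \frac{i \sqrt{82}}{5}}$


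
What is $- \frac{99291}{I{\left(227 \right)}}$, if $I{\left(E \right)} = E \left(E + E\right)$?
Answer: $- \frac{99291}{103058} \approx -0.96345$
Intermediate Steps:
$I{\left(E \right)} = 2 E^{2}$ ($I{\left(E \right)} = E 2 E = 2 E^{2}$)
$- \frac{99291}{I{\left(227 \right)}} = - \frac{99291}{2 \cdot 227^{2}} = - \frac{99291}{2 \cdot 51529} = - \frac{99291}{103058}$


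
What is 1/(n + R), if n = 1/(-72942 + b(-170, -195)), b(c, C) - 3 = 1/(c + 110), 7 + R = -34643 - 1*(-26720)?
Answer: -4376341/34704384190 ≈ -0.00012610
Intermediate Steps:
R = -7930 (R = -7 + (-34643 - 1*(-26720)) = -7 + (-34643 + 26720) = -7 - 7923 = -7930)
b(c, C) = 3 + 1/(110 + c) (b(c, C) = 3 + 1/(c + 110) = 3 + 1/(110 + c))
n = -60/4376341 (n = 1/(-72942 + (331 + 3*(-170))/(110 - 170)) = 1/(-72942 + (331 - 510)/(-60)) = 1/(-72942 - 1/60*(-179)) = 1/(-72942 + 179/60) = 1/(-4376341/60) = -60/4376341 ≈ -1.3710e-5)
1/(n + R) = 1/(-60/4376341 - 7930) = 1/(-34704384190/4376341) = -4376341/34704384190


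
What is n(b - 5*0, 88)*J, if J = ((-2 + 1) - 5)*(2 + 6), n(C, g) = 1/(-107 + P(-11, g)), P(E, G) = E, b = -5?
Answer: 24/59 ≈ 0.40678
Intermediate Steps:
n(C, g) = -1/118 (n(C, g) = 1/(-107 - 11) = 1/(-118) = -1/118)
J = -48 (J = (-1 - 5)*8 = -6*8 = -48)
n(b - 5*0, 88)*J = -1/118*(-48) = 24/59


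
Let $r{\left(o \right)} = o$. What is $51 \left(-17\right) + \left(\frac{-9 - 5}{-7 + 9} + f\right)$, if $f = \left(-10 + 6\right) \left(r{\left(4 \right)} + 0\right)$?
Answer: $-890$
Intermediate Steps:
$f = -16$ ($f = \left(-10 + 6\right) \left(4 + 0\right) = \left(-4\right) 4 = -16$)
$51 \left(-17\right) + \left(\frac{-9 - 5}{-7 + 9} + f\right) = 51 \left(-17\right) - \left(16 - \frac{-9 - 5}{-7 + 9}\right) = -867 - \left(16 + \frac{14}{2}\right) = -867 - 23 = -890$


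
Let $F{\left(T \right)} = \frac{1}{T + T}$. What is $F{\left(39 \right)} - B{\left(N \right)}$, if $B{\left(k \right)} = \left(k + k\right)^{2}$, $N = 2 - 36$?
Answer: $- \frac{360671}{78} \approx -4624.0$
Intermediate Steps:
$F{\left(T \right)} = \frac{1}{2 T}$
$N = -34$ ($N = 2 - 36 = -34$)
$B{\left(k \right)} = 4 k^{2}$ ($B{\left(k \right)} = \left(2 k\right)^{2} = 4 k^{2}$)
$F{\left(39 \right)} - B{\left(N \right)} = \frac{1}{2 \cdot 39} - 4 \left(-34\right)^{2} = \frac{1}{2} \cdot \frac{1}{39} - 4 \cdot 1156 = \frac{1}{78} - 4624 = - \frac{360671}{78}$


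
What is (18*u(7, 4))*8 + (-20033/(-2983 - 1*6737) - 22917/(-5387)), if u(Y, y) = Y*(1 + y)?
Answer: 264233336611/52361640 ≈ 5046.3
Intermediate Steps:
(18*u(7, 4))*8 + (-20033/(-2983 - 1*6737) - 22917/(-5387)) = (18*(7*(1 + 4)))*8 + (-20033/(-2983 - 1*6737) - 22917/(-5387)) = (18*(7*5))*8 + (-20033/(-2983 - 6737) - 22917*(-1/5387)) = (18*35)*8 + (-20033/(-9720) + 22917/5387) = 630*8 + (-20033*(-1/9720) + 22917/5387) = 5040 + (20033/9720 + 22917/5387) = 5040 + 330671011/52361640 = 264233336611/52361640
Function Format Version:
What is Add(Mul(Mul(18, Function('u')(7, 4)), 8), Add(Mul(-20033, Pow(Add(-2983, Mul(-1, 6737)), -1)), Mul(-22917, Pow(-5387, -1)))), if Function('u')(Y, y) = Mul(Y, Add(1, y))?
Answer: Rational(264233336611, 52361640) ≈ 5046.3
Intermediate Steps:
Add(Mul(Mul(18, Function('u')(7, 4)), 8), Add(Mul(-20033, Pow(Add(-2983, Mul(-1, 6737)), -1)), Mul(-22917, Pow(-5387, -1)))) = Add(Mul(Mul(18, Mul(7, Add(1, 4))), 8), Add(Mul(-20033, Pow(Add(-2983, Mul(-1, 6737)), -1)), Mul(-22917, Pow(-5387, -1)))) = Add(Mul(Mul(18, Mul(7, 5)), 8), Add(Mul(-20033, Pow(Add(-2983, -6737), -1)), Mul(-22917, Rational(-1, 5387)))) = Add(Mul(Mul(18, 35), 8), Add(Mul(-20033, Pow(-9720, -1)), Rational(22917, 5387))) = Add(Mul(630, 8), Add(Mul(-20033, Rational(-1, 9720)), Rational(22917, 5387))) = Add(5040, Add(Rational(20033, 9720), Rational(22917, 5387))) = Add(5040, Rational(330671011, 52361640)) = Rational(264233336611, 52361640)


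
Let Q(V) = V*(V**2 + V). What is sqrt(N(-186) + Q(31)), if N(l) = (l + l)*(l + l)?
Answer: 124*sqrt(11) ≈ 411.26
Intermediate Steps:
N(l) = 4*l**2 (N(l) = (2*l)*(2*l) = 4*l**2)
Q(V) = V*(V + V**2)
sqrt(N(-186) + Q(31)) = sqrt(4*(-186)**2 + 31**2*(1 + 31)) = sqrt(4*34596 + 961*32) = sqrt(138384 + 30752) = sqrt(169136) = 124*sqrt(11)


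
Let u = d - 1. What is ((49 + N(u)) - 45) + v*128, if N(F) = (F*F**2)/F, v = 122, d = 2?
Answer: 15621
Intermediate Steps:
u = 1 (u = 2 - 1 = 1)
N(F) = F**2 (N(F) = F**3/F = F**2)
((49 + N(u)) - 45) + v*128 = ((49 + 1**2) - 45) + 122*128 = ((49 + 1) - 45) + 15616 = (50 - 45) + 15616 = 5 + 15616 = 15621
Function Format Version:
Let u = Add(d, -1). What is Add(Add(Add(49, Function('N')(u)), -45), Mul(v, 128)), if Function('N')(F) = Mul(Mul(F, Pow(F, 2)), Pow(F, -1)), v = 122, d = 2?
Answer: 15621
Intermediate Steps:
u = 1 (u = Add(2, -1) = 1)
Function('N')(F) = Pow(F, 2) (Function('N')(F) = Mul(Pow(F, 3), Pow(F, -1)) = Pow(F, 2))
Add(Add(Add(49, Function('N')(u)), -45), Mul(v, 128)) = Add(Add(Add(49, Pow(1, 2)), -45), Mul(122, 128)) = Add(Add(Add(49, 1), -45), 15616) = Add(Add(50, -45), 15616) = Add(5, 15616) = 15621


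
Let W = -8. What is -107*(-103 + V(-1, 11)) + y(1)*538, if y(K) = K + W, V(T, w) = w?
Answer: 6078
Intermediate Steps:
y(K) = -8 + K (y(K) = K - 8 = -8 + K)
-107*(-103 + V(-1, 11)) + y(1)*538 = -107*(-103 + 11) + (-8 + 1)*538 = -107*(-92) - 7*538 = 9844 - 3766 = 6078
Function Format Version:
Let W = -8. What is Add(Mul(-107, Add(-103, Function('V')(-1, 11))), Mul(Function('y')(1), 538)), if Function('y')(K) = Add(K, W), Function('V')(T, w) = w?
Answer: 6078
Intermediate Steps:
Function('y')(K) = Add(-8, K) (Function('y')(K) = Add(K, -8) = Add(-8, K))
Add(Mul(-107, Add(-103, Function('V')(-1, 11))), Mul(Function('y')(1), 538)) = Add(Mul(-107, Add(-103, 11)), Mul(Add(-8, 1), 538)) = Add(Mul(-107, -92), Mul(-7, 538)) = Add(9844, -3766) = 6078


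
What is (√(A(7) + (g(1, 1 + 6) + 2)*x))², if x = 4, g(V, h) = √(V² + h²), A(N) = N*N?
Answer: 57 + 20*√2 ≈ 85.284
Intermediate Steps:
A(N) = N²
(√(A(7) + (g(1, 1 + 6) + 2)*x))² = (√(7² + (√(1² + (1 + 6)²) + 2)*4))² = (√(49 + (√(1 + 7²) + 2)*4))² = (√(49 + (√(1 + 49) + 2)*4))² = (√(49 + (√50 + 2)*4))² = (√(49 + (5*√2 + 2)*4))² = (√(49 + (2 + 5*√2)*4))² = (√(49 + (8 + 20*√2)))² = (√(57 + 20*√2))² = 57 + 20*√2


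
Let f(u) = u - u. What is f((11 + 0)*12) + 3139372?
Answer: 3139372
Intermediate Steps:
f(u) = 0
f((11 + 0)*12) + 3139372 = 0 + 3139372 = 3139372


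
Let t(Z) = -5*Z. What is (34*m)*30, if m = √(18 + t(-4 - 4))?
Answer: 1020*√58 ≈ 7768.1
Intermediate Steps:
m = √58 (m = √(18 - 5*(-4 - 4)) = √(18 - 5*(-8)) = √(18 + 40) = √58 ≈ 7.6158)
(34*m)*30 = (34*√58)*30 = 1020*√58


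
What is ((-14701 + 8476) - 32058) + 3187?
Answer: -35096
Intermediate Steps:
((-14701 + 8476) - 32058) + 3187 = (-6225 - 32058) + 3187 = -38283 + 3187 = -35096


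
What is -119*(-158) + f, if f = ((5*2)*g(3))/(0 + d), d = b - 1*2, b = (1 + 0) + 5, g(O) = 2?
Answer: 18807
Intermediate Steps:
b = 6 (b = 1 + 5 = 6)
d = 4 (d = 6 - 1*2 = 6 - 2 = 4)
f = 5 (f = ((5*2)*2)/(0 + 4) = (10*2)/4 = 20*(¼) = 5)
-119*(-158) + f = -119*(-158) + 5 = 18802 + 5 = 18807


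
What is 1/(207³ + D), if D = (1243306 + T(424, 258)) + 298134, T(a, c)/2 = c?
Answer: 1/10411699 ≈ 9.6046e-8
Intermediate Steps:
T(a, c) = 2*c
D = 1541956 (D = (1243306 + 2*258) + 298134 = (1243306 + 516) + 298134 = 1243822 + 298134 = 1541956)
1/(207³ + D) = 1/(207³ + 1541956) = 1/(8869743 + 1541956) = 1/10411699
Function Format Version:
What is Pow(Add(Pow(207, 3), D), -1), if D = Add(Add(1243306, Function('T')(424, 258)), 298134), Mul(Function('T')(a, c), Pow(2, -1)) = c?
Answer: Rational(1, 10411699) ≈ 9.6046e-8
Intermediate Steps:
Function('T')(a, c) = Mul(2, c)
D = 1541956 (D = Add(Add(1243306, Mul(2, 258)), 298134) = Add(Add(1243306, 516), 298134) = Add(1243822, 298134) = 1541956)
Pow(Add(Pow(207, 3), D), -1) = Pow(Add(Pow(207, 3), 1541956), -1) = Pow(Add(8869743, 1541956), -1) = Pow(10411699, -1) = Rational(1, 10411699)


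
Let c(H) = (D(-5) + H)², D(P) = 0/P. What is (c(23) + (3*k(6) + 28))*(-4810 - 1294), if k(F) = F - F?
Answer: -3399928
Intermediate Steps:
k(F) = 0
D(P) = 0
c(H) = H² (c(H) = (0 + H)² = H²)
(c(23) + (3*k(6) + 28))*(-4810 - 1294) = (23² + (3*0 + 28))*(-4810 - 1294) = (529 + (0 + 28))*(-6104) = (529 + 28)*(-6104) = 557*(-6104) = -3399928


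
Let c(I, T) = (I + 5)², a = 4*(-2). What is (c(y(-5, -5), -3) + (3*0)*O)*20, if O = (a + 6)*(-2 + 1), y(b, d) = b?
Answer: 0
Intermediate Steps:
a = -8
c(I, T) = (5 + I)²
O = 2 (O = (-8 + 6)*(-2 + 1) = -2*(-1) = 2)
(c(y(-5, -5), -3) + (3*0)*O)*20 = ((5 - 5)² + (3*0)*2)*20 = (0² + 0*2)*20 = (0 + 0)*20 = 0*20 = 0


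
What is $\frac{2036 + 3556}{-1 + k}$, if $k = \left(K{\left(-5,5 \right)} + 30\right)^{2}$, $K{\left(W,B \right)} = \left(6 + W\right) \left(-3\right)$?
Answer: $\frac{699}{91} \approx 7.6813$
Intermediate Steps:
$K{\left(W,B \right)} = -18 - 3 W$
$k = 729$ ($k = \left(\left(-18 - -15\right) + 30\right)^{2} = \left(\left(-18 + 15\right) + 30\right)^{2} = \left(-3 + 30\right)^{2} = 27^{2} = 729$)
$\frac{2036 + 3556}{-1 + k} = \frac{2036 + 3556}{-1 + 729} = \frac{5592}{728} = 5592 \cdot \frac{1}{728} = \frac{699}{91}$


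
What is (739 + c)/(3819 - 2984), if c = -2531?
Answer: -1792/835 ≈ -2.1461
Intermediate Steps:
(739 + c)/(3819 - 2984) = (739 - 2531)/(3819 - 2984) = -1792/835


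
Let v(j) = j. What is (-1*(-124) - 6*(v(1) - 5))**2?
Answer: 21904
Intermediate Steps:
(-1*(-124) - 6*(v(1) - 5))**2 = (-1*(-124) - 6*(1 - 5))**2 = (124 - 6*(-4))**2 = (124 + 24)**2 = 148**2 = 21904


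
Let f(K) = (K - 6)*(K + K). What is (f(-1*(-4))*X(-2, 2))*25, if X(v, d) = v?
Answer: 800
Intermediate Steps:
f(K) = 2*K*(-6 + K) (f(K) = (-6 + K)*(2*K) = 2*K*(-6 + K))
(f(-1*(-4))*X(-2, 2))*25 = ((2*(-1*(-4))*(-6 - 1*(-4)))*(-2))*25 = ((2*4*(-6 + 4))*(-2))*25 = ((2*4*(-2))*(-2))*25 = -16*(-2)*25 = 32*25 = 800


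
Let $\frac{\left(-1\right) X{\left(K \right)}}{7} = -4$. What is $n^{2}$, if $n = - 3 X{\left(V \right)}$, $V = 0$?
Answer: $7056$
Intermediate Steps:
$X{\left(K \right)} = 28$ ($X{\left(K \right)} = \left(-7\right) \left(-4\right) = 28$)
$n = -84$ ($n = \left(-3\right) 28 = -84$)
$n^{2} = \left(-84\right)^{2} = 7056$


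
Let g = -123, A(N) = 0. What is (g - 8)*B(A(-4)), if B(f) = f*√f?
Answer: 0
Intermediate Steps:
B(f) = f^(3/2)
(g - 8)*B(A(-4)) = (-123 - 8)*0^(3/2) = -131*0 = 0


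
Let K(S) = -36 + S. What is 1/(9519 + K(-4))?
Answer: 1/9479 ≈ 0.00010550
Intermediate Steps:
1/(9519 + K(-4)) = 1/(9519 + (-36 - 4)) = 1/(9519 - 40) = 1/9479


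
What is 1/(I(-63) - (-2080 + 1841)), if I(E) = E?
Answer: 1/176 ≈ 0.0056818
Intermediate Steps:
1/(I(-63) - (-2080 + 1841)) = 1/(-63 - (-2080 + 1841)) = 1/(-63 - 1*(-239)) = 1/(-63 + 239) = 1/176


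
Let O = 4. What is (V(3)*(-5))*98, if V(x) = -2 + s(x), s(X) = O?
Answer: -980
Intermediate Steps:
s(X) = 4
V(x) = 2 (V(x) = -2 + 4 = 2)
(V(3)*(-5))*98 = (2*(-5))*98 = -10*98 = -980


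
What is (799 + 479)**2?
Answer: 1633284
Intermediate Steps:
(799 + 479)**2 = 1278**2 = 1633284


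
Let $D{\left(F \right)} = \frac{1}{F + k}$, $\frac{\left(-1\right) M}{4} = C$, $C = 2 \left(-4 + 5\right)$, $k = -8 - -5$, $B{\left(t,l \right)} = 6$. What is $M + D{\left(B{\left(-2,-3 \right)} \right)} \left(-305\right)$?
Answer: $- \frac{329}{3} \approx -109.67$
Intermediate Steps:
$k = -3$ ($k = -8 + 5 = -3$)
$C = 2$ ($C = 2 \cdot 1 = 2$)
$M = -8$ ($M = \left(-4\right) 2 = -8$)
$D{\left(F \right)} = \frac{1}{-3 + F}$ ($D{\left(F \right)} = \frac{1}{F - 3} = \frac{1}{-3 + F}$)
$M + D{\left(B{\left(-2,-3 \right)} \right)} \left(-305\right) = -8 + \frac{1}{-3 + 6} \left(-305\right) = -8 + \frac{1}{3} \left(-305\right) = -8 - \frac{305}{3} = - \frac{329}{3}$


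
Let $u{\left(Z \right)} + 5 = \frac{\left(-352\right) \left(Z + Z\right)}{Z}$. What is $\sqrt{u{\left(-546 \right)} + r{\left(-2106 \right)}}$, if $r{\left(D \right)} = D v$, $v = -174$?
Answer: $\sqrt{365735} \approx 604.76$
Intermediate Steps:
$r{\left(D \right)} = - 174 D$ ($r{\left(D \right)} = D \left(-174\right) = - 174 D$)
$u{\left(Z \right)} = -709$ ($u{\left(Z \right)} = -5 + \frac{\left(-352\right) \left(Z + Z\right)}{Z} = -5 + \frac{\left(-352\right) 2 Z}{Z} = -5 + \frac{\left(-704\right) Z}{Z} = -5 - 704 = -709$)
$\sqrt{u{\left(-546 \right)} + r{\left(-2106 \right)}} = \sqrt{-709 - -366444} = \sqrt{-709 + 366444} = \sqrt{365735}$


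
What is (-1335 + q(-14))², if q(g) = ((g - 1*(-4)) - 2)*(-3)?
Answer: 1687401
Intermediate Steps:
q(g) = -6 - 3*g (q(g) = ((g + 4) - 2)*(-3) = ((4 + g) - 2)*(-3) = (2 + g)*(-3) = -6 - 3*g)
(-1335 + q(-14))² = (-1335 + (-6 - 3*(-14)))² = (-1335 + (-6 + 42))² = (-1335 + 36)² = (-1299)² = 1687401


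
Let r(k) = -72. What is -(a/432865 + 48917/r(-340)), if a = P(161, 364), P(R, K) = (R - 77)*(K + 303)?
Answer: 21170423189/31166280 ≈ 679.27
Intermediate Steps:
P(R, K) = (-77 + R)*(303 + K)
a = 56028 (a = -23331 - 77*364 + 303*161 + 364*161 = -23331 - 28028 + 48783 + 58604 = 56028)
-(a/432865 + 48917/r(-340)) = -(56028/432865 + 48917/(-72)) = -(56028*(1/432865) + 48917*(-1/72)) = -(56028/432865 - 48917/72) = -1*(-21170423189/31166280) = 21170423189/31166280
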